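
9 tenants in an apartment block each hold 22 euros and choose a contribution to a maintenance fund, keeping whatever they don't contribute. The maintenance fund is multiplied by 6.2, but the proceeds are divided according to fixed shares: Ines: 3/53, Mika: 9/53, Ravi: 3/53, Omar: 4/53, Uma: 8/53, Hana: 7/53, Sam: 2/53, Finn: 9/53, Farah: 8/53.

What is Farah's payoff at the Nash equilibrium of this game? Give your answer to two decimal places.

63.18 euros

Player j's private return per contributed unit is 6.2 × (j's share). Contributing is weakly dominant for j when that share is at least 1/6.2 = 0.1613, and contributing 0 is dominant otherwise.
The shares above 0.1613 belong to Mika and Finn, contributing 22 each; the remaining 7 contribute 0. Total contributed: 44.
Farah keeps 22 and receives 6.2 × 44 × 8/53 = 41.18 from the maintenance fund, for a payoff of 63.18.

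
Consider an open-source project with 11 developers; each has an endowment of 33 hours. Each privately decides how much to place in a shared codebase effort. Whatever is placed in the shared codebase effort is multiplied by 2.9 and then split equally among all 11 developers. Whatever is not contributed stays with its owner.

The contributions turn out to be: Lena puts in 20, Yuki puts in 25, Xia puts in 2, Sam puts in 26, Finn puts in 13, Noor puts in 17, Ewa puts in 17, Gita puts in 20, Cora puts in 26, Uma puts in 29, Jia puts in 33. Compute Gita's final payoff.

Total contributed: 20 + 25 + 2 + 26 + 13 + 17 + 17 + 20 + 26 + 29 + 33 = 228.
Each receives 2.9 × 228 / 11 = 60.11 from the shared codebase effort.
Gita keeps 33 − 20 = 13, so Gita's payoff is 13 + 60.11 = 73.11.

73.11 hours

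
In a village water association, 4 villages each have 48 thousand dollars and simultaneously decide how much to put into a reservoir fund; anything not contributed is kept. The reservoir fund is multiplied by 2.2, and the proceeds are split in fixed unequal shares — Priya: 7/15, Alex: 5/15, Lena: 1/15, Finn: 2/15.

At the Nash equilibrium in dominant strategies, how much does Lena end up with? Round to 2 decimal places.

55.04 thousand dollars

Each unit j contributes comes back to j as 2.2 × (j's share), so j prefers to contribute only if that share exceeds 1/2.2 = 0.4545; otherwise keeping the unit dominates.
Only Priya (7/15) clears that bar, contributing 48; the remaining 3 contribute 0. Total contributed: 48.
Lena keeps 48 and receives 2.2 × 48 × 1/15 = 7.04 from the reservoir fund, for a payoff of 55.04.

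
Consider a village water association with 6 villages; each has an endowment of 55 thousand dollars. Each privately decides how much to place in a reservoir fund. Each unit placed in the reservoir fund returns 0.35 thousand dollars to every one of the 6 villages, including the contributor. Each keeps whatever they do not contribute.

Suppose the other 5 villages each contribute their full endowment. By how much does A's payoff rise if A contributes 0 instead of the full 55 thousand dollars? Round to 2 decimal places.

Switching from a contribution of 55 to 0 lets A keep an extra 55 thousand dollars, but lowers the reservoir fund by 55, which costs A their own share of that drop: 0.35 × 55 = 19.25.
Net gain = 55 − 19.25 = 35.75. The private return per contributed unit (0.35) is below 1, so free-riding is indeed the best response regardless of what the others do.

35.75 thousand dollars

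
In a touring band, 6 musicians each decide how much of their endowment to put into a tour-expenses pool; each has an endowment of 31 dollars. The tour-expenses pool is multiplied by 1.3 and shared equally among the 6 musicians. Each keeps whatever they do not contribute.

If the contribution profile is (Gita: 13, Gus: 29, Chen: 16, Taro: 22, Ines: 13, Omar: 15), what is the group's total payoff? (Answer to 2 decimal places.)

Total contributed: 13 + 29 + 16 + 22 + 13 + 15 = 108; total kept: 6 × 31 − 108 = 78.
The tour-expenses pool pays out 1.3 × 108 = 140.40 in aggregate.
Group total = 78 + 140.40 = 218.40.

218.40 dollars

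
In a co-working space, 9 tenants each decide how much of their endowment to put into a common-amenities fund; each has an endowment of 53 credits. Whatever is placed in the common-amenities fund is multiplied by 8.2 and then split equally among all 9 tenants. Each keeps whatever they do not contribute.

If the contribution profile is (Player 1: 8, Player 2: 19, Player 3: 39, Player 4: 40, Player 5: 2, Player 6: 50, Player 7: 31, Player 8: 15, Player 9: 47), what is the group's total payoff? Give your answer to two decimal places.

2284.20 credits

Total contributed: 8 + 19 + 39 + 40 + 2 + 50 + 31 + 15 + 47 = 251; total kept: 9 × 53 − 251 = 226.
The common-amenities fund pays out 8.2 × 251 = 2058.20 in aggregate.
Group total = 226 + 2058.20 = 2284.20.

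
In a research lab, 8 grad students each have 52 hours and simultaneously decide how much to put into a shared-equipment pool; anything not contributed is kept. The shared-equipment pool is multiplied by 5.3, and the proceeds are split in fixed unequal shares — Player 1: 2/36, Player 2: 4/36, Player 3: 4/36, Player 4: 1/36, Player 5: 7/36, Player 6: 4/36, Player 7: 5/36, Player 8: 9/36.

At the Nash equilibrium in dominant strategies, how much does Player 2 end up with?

Player j's private return per contributed unit is 5.3 × (j's share). Contributing is weakly dominant for j when that share is at least 1/5.3 = 0.1887, and contributing 0 is dominant otherwise.
Player 5 and Player 8 clear that bar, contributing 52 each; the remaining 6 contribute 0. Total contributed: 104.
Player 2 keeps 52 and receives 5.3 × 104 × 4/36 = 61.24 from the shared-equipment pool, for a payoff of 113.24.

113.24 hours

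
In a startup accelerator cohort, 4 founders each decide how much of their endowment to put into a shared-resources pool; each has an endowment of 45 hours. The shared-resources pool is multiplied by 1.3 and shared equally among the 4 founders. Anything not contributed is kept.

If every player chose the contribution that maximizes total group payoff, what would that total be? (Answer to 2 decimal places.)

234.00 hours

Each contributed unit returns 1.300 to the group as a whole (0.3250 to each of 4 players), which exceeds 1, so the social optimum is full contribution: group total = 1.300 × 180 = 234.00.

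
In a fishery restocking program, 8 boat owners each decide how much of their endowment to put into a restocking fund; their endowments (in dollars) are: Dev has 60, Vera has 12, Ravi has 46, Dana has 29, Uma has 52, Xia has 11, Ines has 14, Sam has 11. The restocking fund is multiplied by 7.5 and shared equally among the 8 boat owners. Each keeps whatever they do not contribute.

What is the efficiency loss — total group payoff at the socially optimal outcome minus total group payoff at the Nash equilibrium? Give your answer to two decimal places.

The private return per contributed unit is 7.5/8 = 0.9375 < 1 for every player regardless of endowment, so the Nash equilibrium is zero contribution and the group total is Σ E_j = 60 + 12 + 46 + 29 + 52 + 11 + 14 + 11 = 235.
Each contributed unit returns 7.500 to the group, so the social optimum is full contribution by everyone: group total = 7.500 × 235 = 1762.50.
Efficiency loss = (7.500 − 1) × 235 = 1527.50.

1527.50 dollars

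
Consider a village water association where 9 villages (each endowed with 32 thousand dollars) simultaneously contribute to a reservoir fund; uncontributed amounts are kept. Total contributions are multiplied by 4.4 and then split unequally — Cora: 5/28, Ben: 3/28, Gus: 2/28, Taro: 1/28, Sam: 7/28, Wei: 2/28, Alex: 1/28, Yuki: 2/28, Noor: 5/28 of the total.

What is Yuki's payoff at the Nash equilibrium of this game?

Each unit j contributes comes back to j as 4.4 × (j's share), so j prefers to contribute only if that share exceeds 1/4.4 = 0.2273; otherwise keeping the unit dominates.
The only share above 0.2273 is Sam's 7/28, contributing 32; the remaining 8 contribute 0. Total contributed: 32.
Yuki keeps 32 and receives 4.4 × 32 × 2/28 = 10.06 from the reservoir fund, for a payoff of 42.06.

42.06 thousand dollars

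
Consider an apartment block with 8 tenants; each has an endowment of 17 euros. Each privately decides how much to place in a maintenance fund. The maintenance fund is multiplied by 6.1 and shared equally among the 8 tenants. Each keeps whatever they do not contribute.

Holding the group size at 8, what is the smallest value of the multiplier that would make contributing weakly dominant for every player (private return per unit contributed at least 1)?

8

A contributed unit returns (multiplier)/8 to its contributor.
This reaches 1 exactly when the multiplier is 8.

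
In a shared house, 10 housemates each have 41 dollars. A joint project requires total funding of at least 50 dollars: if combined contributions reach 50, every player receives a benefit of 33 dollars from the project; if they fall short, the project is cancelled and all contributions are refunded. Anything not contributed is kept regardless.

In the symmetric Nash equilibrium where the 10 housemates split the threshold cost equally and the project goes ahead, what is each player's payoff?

69 dollars

Equal share of the threshold: 50/10 = 5.
At this profile no one gains by cutting their contribution: any cut drops the total below 50, the project is cancelled, contributions are refunded, and the deviator ends with 41, which is less than 41 − 5 + 33 = 69. Contributing more than 5 just wastes the excess. So contributing exactly 5 is a best response.
Each player's payoff: 41 − 5 + 33 = 69.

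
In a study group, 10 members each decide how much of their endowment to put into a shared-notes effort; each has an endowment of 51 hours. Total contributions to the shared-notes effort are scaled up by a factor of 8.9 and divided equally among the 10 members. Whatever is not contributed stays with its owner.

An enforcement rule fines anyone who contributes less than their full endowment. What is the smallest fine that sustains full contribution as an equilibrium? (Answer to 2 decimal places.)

5.61 hours

Given the others contribute fully, the best deviation is to contribute 0 (any partial contribution still incurs the fine and gives up units whose private return 0.8900 is below 1).
Deviating from 51 to 0 saves 51 hours but forfeits the deviator's share of the drop in the shared-notes effort: 8.9/10 × 51 = 45.39.
So the deviation gain is 51 − 45.39 = 5.61, and the fine must be at least 5.61 hours to wipe it out.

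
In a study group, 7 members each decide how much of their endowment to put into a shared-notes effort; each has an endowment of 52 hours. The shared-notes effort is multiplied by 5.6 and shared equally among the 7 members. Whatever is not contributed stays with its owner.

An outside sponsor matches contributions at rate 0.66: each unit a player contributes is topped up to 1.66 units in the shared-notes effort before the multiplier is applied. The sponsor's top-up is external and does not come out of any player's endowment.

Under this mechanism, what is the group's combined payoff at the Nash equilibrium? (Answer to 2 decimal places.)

3383.74 hours

With the mechanism, a contributed unit returns 5.6 × 1.66 / 7 = 1.3280 per unit of net cost to the contributor — now above 1 — so contributing fully is weakly dominant for every player.
At the Nash equilibrium everyone contributes 52. Group total payoff = 5.6 × 1.66 × 364 = 3383.74.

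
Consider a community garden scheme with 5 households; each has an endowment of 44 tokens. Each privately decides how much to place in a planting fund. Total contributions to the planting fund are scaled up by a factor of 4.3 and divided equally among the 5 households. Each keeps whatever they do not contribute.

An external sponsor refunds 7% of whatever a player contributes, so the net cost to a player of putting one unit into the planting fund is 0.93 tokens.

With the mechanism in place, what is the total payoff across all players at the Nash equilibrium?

220.00 tokens

The effective private return is (4.3/5) / 0.93 = 0.9247, which is still under 1, so the mechanism doesn't change anyone's dominant strategy: zero contribution.
Everyone keeps their endowment and the group total is 5 × 44 = 220.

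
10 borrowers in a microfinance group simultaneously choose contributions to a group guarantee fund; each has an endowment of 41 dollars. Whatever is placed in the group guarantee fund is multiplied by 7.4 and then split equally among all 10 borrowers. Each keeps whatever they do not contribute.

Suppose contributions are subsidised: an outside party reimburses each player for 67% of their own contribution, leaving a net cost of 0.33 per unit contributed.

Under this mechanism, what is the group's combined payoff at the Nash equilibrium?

The effective private return per unit is now (7.4/10) / 0.33 = 2.2424 > 1, so every player's dominant strategy flips to full contribution.
So the Nash equilibrium is full contribution by all 10; the group earns 10 × (41 × 0.67 + 7.4 × 41) = 3308.70.

3308.70 dollars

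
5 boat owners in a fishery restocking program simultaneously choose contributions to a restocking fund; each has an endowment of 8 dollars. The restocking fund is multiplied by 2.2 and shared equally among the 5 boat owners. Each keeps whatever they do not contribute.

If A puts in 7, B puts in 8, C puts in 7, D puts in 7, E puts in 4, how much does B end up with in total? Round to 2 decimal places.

14.52 dollars

Total contributed: 7 + 8 + 7 + 7 + 4 = 33.
Each receives 2.2 × 33 / 5 = 14.52 from the restocking fund.
B keeps 8 − 8 = 0, so B's payoff is 0 + 14.52 = 14.52.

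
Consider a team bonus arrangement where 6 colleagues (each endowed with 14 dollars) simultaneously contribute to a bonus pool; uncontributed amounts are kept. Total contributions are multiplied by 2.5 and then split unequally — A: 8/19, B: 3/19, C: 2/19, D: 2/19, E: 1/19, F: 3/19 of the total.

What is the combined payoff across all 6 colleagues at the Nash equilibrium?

A player with share s gets back 2.5·s per unit contributed, so full contribution is dominant for anyone with s > 1/2.5 = 0.4000 and zero contribution is dominant for anyone below.
Only A (8/19) clears that bar, contributing 14; the remaining 5 contribute 0. Total contributed: 14.
The bonus pool pays out 2.5 × 14 = 35.00 in total (split across the unequal shares, but the aggregate is all that matters for the group sum).
The 5 free-riders keep 14 each, adding 70. Group total = 70 + 35.00 = 105.00.

105.00 dollars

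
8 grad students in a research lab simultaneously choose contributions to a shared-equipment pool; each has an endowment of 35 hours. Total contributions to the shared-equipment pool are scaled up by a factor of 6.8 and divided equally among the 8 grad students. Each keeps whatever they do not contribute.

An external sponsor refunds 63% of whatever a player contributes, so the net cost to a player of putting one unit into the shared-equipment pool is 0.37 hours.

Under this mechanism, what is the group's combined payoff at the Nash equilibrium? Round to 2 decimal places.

2080.40 hours

Under the mechanism each unit contributed yields (6.8/8) / 0.37 = 2.2973 back to its contributor per unit of net cost, which exceeds 1, making full contribution the dominant choice for everyone.
At the Nash equilibrium everyone contributes 35. Group total payoff = 8 × (35 × 0.63 + 6.8 × 35) = 2080.40.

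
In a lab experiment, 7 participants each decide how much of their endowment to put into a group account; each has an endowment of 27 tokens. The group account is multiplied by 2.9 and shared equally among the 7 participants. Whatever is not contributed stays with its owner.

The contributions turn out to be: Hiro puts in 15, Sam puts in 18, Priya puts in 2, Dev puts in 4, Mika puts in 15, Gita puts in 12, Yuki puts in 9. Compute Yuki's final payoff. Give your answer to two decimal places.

Total contributed: 15 + 18 + 2 + 4 + 15 + 12 + 9 = 75.
Each receives 2.9 × 75 / 7 = 31.07 from the group account.
Yuki keeps 27 − 9 = 18, so Yuki's payoff is 18 + 31.07 = 49.07.

49.07 tokens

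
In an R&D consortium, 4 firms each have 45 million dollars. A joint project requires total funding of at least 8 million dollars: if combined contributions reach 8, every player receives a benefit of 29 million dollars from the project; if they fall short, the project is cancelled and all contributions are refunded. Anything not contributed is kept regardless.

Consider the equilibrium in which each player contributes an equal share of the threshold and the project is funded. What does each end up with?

72 million dollars

Equal share of the threshold: 8/4 = 2.
At this profile no one gains by cutting their contribution: any cut drops the total below 8, the project is cancelled, contributions are refunded, and the deviator ends with 45, which is less than 45 − 2 + 29 = 72. Contributing more than 2 just wastes the excess. So contributing exactly 2 is a best response.
Each player's payoff: 45 − 2 + 29 = 72.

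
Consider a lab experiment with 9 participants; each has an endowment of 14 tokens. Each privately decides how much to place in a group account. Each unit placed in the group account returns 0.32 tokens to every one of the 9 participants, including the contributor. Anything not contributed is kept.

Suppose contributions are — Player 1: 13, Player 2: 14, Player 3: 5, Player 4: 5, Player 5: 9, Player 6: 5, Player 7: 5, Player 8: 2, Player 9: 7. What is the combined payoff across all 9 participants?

Total contributed: 13 + 14 + 5 + 5 + 9 + 5 + 5 + 2 + 7 = 65; total kept: 9 × 14 − 65 = 61.
The group account pays out 0.32 × 9 × 65 = 187.20 in aggregate.
Group total = 61 + 187.20 = 248.20.

248.20 tokens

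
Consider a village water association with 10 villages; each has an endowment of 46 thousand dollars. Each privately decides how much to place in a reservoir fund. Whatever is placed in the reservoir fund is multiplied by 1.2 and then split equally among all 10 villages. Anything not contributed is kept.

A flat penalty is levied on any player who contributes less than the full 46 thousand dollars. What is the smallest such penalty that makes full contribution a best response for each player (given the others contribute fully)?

Given the others contribute fully, the best deviation is to contribute 0 (any partial contribution still incurs the fine and gives up units whose private return 0.1200 is below 1).
Deviating from 46 to 0 saves 46 thousand dollars but forfeits the deviator's share of the drop in the reservoir fund: 1.2/10 × 46 = 5.52.
So the deviation gain is 46 − 5.52 = 40.48, and the fine must be at least 40.48 thousand dollars to wipe it out.

40.48 thousand dollars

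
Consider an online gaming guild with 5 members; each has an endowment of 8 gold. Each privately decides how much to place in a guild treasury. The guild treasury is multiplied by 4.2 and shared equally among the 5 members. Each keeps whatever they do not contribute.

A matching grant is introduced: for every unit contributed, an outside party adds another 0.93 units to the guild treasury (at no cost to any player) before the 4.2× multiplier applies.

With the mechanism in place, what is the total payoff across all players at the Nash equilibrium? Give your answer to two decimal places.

324.24 gold

With the mechanism, a contributed unit returns 4.2 × 1.93 / 5 = 1.6212 per unit of net cost to the contributor — now above 1 — so contributing fully is weakly dominant for every player.
So the Nash equilibrium is full contribution by all 5; the group earns 4.2 × 1.93 × 40 = 324.24.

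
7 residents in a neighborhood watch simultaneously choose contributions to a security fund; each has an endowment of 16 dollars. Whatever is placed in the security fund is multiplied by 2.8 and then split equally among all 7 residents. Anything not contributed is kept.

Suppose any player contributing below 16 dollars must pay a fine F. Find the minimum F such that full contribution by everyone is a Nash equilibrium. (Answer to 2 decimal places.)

9.60 dollars

Given the others contribute fully, the best deviation is to contribute 0 (any partial contribution still incurs the fine and gives up units whose private return 0.4000 is below 1).
Deviating from 16 to 0 saves 16 dollars but forfeits the deviator's share of the drop in the security fund: 2.8/7 × 16 = 6.40.
So the deviation gain is 16 − 6.40 = 9.60, and the fine must be at least 9.60 dollars to wipe it out.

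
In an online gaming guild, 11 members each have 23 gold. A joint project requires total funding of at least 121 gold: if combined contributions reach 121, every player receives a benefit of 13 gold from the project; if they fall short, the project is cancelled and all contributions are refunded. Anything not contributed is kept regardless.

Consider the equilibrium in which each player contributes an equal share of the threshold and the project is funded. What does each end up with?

Equal share of the threshold: 121/11 = 11.
At this profile no one gains by cutting their contribution: any cut drops the total below 121, the project is cancelled, contributions are refunded, and the deviator ends with 23, which is less than 23 − 11 + 13 = 25. Contributing more than 11 just wastes the excess. So contributing exactly 11 is a best response.
Each player's payoff: 23 − 11 + 13 = 25.

25 gold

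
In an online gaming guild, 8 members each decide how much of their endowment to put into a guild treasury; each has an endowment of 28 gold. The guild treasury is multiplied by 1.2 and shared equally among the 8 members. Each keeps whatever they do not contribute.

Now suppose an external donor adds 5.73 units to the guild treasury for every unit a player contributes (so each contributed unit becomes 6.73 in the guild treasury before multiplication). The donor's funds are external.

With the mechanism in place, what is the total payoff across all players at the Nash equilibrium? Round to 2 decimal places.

1809.02 gold

The effective private return per unit is now 1.2 × 6.73 / 8 = 1.0095 > 1, so every player's dominant strategy flips to full contribution.
So the Nash equilibrium is full contribution by all 8; the group earns 1.2 × 6.73 × 224 = 1809.02.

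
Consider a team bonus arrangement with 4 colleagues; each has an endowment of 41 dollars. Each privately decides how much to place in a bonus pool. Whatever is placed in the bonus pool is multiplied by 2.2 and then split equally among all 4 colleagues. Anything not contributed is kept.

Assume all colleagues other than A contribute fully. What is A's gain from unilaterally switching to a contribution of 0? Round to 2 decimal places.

18.45 dollars

Switching from a contribution of 41 to 0 lets A keep an extra 41 dollars, but lowers the bonus pool by 41, which costs A their own share of that drop: 2.2/4 × 41 = 22.55.
Net gain = 41 − 22.55 = 18.45. The private return per contributed unit (0.5500) is below 1, so free-riding is indeed the best response regardless of what the others do.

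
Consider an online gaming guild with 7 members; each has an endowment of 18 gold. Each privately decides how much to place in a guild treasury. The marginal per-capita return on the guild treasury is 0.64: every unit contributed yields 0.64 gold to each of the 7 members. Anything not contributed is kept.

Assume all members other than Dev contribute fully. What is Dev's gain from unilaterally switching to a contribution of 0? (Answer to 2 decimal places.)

6.48 gold

Switching from a contribution of 18 to 0 lets Dev keep an extra 18 gold, but lowers the guild treasury by 18, which costs Dev their own share of that drop: 0.64 × 18 = 11.52.
Net gain = 18 − 11.52 = 6.48. The private return per contributed unit (0.64) is below 1, so free-riding is indeed the best response regardless of what the others do.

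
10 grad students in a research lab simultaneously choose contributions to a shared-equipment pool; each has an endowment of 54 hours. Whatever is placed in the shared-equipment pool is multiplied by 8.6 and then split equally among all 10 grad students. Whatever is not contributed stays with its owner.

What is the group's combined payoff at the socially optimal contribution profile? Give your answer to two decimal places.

4644.00 hours

Each contributed unit returns 8.600 to the group as a whole (0.8600 to each of 10 players), which exceeds 1, so the social optimum is full contribution: group total = 8.600 × 540 = 4644.00.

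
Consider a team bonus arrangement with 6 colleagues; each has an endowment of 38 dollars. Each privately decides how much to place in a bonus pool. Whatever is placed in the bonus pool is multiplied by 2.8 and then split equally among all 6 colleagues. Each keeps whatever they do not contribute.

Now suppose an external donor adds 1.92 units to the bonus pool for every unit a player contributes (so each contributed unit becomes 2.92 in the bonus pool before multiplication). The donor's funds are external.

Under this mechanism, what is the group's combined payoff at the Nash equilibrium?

The effective private return per unit is now 2.8 × 2.92 / 6 = 1.3627 > 1, so every player's dominant strategy flips to full contribution.
So the Nash equilibrium is full contribution by all 6; the group earns 2.8 × 2.92 × 228 = 1864.13.

1864.13 dollars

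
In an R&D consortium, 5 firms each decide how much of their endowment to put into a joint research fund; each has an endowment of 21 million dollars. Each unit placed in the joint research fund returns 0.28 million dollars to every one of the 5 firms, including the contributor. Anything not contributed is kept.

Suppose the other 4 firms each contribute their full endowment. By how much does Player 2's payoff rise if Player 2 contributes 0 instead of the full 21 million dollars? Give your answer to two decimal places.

15.12 million dollars

Switching from a contribution of 21 to 0 lets Player 2 keep an extra 21 million dollars, but lowers the joint research fund by 21, which costs Player 2 their own share of that drop: 0.28 × 21 = 5.88.
Net gain = 21 − 5.88 = 15.12. The private return per contributed unit (0.28) is below 1, so free-riding is indeed the best response regardless of what the others do.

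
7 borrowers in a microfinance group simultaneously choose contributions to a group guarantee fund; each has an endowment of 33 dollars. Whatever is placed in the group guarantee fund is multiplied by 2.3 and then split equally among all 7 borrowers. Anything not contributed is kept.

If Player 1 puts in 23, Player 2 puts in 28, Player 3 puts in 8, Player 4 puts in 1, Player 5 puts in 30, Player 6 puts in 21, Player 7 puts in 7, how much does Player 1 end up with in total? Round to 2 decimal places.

Total contributed: 23 + 28 + 8 + 1 + 30 + 21 + 7 = 118.
Each receives 2.3 × 118 / 7 = 38.77 from the group guarantee fund.
Player 1 keeps 33 − 23 = 10, so Player 1's payoff is 10 + 38.77 = 48.77.

48.77 dollars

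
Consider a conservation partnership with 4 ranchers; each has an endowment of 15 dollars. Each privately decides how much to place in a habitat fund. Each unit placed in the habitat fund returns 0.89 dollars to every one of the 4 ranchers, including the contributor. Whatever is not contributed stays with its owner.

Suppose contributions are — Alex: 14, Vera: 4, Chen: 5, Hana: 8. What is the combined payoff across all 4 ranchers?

Total contributed: 14 + 4 + 5 + 8 = 31; total kept: 4 × 15 − 31 = 29.
The habitat fund pays out 0.89 × 4 × 31 = 110.36 in aggregate.
Group total = 29 + 110.36 = 139.36.

139.36 dollars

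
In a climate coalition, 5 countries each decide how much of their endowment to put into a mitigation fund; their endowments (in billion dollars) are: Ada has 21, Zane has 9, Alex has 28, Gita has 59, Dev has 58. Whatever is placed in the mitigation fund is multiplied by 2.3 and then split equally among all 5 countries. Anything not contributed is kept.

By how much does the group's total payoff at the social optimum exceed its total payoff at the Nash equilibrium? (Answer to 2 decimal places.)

The private return per contributed unit is 2.3/5 = 0.4600 < 1 for every player regardless of endowment, so the Nash equilibrium is zero contribution and the group total is Σ E_j = 21 + 9 + 28 + 59 + 58 = 175.
Each contributed unit returns 2.300 to the group, so the social optimum is full contribution by everyone: group total = 2.300 × 175 = 402.50.
Efficiency loss = (2.300 − 1) × 175 = 227.50.

227.50 billion dollars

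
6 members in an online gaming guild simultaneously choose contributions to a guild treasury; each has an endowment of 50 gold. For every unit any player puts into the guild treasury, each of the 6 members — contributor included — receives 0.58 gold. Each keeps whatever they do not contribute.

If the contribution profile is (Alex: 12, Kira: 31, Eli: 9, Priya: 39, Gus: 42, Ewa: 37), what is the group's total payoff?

Total contributed: 12 + 31 + 9 + 39 + 42 + 37 = 170; total kept: 6 × 50 − 170 = 130.
The guild treasury pays out 0.58 × 6 × 170 = 591.60 in aggregate.
Group total = 130 + 591.60 = 721.60.

721.60 gold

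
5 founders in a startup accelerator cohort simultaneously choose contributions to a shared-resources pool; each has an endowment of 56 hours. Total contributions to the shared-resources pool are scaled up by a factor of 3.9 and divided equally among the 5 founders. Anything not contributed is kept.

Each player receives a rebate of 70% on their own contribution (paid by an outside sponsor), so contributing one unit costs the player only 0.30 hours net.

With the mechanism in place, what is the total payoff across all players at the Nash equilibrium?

The effective private return per unit is now (3.9/5) / 0.30 = 2.6000 > 1, so every player's dominant strategy flips to full contribution.
At the Nash equilibrium everyone contributes 56. Group total payoff = 5 × (56 × 0.70 + 3.9 × 56) = 1288.00.

1288.00 hours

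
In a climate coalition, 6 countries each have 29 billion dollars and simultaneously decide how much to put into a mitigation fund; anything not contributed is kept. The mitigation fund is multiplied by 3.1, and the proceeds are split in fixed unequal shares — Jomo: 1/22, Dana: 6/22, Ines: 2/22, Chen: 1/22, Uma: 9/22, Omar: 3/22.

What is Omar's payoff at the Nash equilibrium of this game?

41.26 billion dollars

Each unit j contributes comes back to j as 3.1 × (j's share), so j prefers to contribute only if that share exceeds 1/3.1 = 0.3226; otherwise keeping the unit dominates.
Only Uma (9/22) clears that bar, contributing 29; the remaining 5 contribute 0. Total contributed: 29.
Omar keeps 29 and receives 3.1 × 29 × 3/22 = 12.26 from the mitigation fund, for a payoff of 41.26.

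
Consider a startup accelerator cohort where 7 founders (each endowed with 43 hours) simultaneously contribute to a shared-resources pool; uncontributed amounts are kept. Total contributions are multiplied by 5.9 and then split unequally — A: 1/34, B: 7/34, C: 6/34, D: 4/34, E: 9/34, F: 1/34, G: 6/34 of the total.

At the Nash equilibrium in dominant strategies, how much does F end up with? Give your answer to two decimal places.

72.85 hours

For player j, contributing a unit is worthwhile iff 5.9 × (j's share) ≥ 1, i.e. iff j's share is at least 0.1695.
The shares above 0.1695 belong to B, C, E and G, contributing 43 each; the remaining 3 contribute 0. Total contributed: 172.
F keeps 43 and receives 5.9 × 172 × 1/34 = 29.85 from the shared-resources pool, for a payoff of 72.85.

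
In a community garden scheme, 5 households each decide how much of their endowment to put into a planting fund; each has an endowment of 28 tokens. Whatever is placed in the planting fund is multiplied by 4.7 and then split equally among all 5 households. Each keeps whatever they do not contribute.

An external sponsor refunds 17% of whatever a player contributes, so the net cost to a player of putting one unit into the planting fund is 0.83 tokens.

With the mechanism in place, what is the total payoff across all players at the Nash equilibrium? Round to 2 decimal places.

Under the mechanism each unit contributed yields (4.7/5) / 0.83 = 1.1325 back to its contributor per unit of net cost, which exceeds 1, making full contribution the dominant choice for everyone.
So the Nash equilibrium is full contribution by all 5; the group earns 5 × (28 × 0.17 + 4.7 × 28) = 681.80.

681.80 tokens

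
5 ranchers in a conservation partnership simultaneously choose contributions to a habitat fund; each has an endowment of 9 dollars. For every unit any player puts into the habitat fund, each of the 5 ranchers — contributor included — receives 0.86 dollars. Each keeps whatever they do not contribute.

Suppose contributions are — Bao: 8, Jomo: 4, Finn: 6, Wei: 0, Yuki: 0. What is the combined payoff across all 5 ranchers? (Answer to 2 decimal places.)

104.40 dollars

Total contributed: 8 + 4 + 6 + 0 + 0 = 18; total kept: 5 × 9 − 18 = 27.
The habitat fund pays out 0.86 × 5 × 18 = 77.40 in aggregate.
Group total = 27 + 77.40 = 104.40.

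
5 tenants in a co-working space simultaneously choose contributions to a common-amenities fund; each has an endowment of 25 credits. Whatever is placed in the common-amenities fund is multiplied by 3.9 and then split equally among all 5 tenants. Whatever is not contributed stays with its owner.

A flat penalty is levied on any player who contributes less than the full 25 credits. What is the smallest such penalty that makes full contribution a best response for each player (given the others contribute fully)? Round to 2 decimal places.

5.50 credits

Given the others contribute fully, the best deviation is to contribute 0 (any partial contribution still incurs the fine and gives up units whose private return 0.7800 is below 1).
Deviating from 25 to 0 saves 25 credits but forfeits the deviator's share of the drop in the common-amenities fund: 3.9/5 × 25 = 19.50.
So the deviation gain is 25 − 19.50 = 5.50, and the fine must be at least 5.50 credits to wipe it out.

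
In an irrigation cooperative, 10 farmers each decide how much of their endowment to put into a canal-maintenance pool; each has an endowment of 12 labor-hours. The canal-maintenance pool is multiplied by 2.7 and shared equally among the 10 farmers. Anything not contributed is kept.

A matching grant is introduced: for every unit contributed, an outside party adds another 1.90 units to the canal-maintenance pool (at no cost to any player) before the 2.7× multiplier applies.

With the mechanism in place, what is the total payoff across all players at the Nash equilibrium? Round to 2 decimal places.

120.00 labor-hours

The effective private return is 2.7 × 2.90 / 10 = 0.7830, which is still under 1, so the mechanism doesn't change anyone's dominant strategy: zero contribution.
At the Nash equilibrium no one contributes; group total payoff = 10 × 12 = 120.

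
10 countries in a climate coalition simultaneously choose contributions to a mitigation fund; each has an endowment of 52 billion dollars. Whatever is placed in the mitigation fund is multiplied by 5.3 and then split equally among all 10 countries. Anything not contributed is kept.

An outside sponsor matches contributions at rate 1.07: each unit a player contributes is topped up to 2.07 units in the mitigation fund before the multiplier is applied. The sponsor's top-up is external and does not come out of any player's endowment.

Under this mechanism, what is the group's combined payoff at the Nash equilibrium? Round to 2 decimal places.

The effective private return per unit is now 5.3 × 2.07 / 10 = 1.0971 > 1, so every player's dominant strategy flips to full contribution.
So the Nash equilibrium is full contribution by all 10; the group earns 5.3 × 2.07 × 520 = 5704.92.

5704.92 billion dollars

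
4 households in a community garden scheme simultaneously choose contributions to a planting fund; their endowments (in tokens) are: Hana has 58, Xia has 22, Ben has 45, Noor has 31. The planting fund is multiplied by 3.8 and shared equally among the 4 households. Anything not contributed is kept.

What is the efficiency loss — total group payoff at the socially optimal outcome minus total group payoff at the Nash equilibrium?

The private return per contributed unit is 3.8/4 = 0.9500 < 1 for every player regardless of endowment, so the Nash equilibrium is zero contribution and the group total is Σ E_j = 58 + 22 + 45 + 31 = 156.
Each contributed unit returns 3.800 to the group, so the social optimum is full contribution by everyone: group total = 3.800 × 156 = 592.80.
Efficiency loss = (3.800 − 1) × 156 = 436.80.

436.80 tokens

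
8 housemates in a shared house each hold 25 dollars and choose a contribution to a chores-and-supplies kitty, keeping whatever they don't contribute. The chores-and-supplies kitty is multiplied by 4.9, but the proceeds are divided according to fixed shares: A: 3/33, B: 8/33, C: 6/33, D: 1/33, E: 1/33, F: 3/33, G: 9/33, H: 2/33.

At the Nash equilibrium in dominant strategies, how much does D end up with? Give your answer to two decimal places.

32.42 dollars

Player j's private return per contributed unit is 4.9 × (j's share). Contributing is weakly dominant for j when that share is at least 1/4.9 = 0.2041, and contributing 0 is dominant otherwise.
B and G clear that bar, contributing 25 each; the remaining 6 contribute 0. Total contributed: 50.
D keeps 25 and receives 4.9 × 50 × 1/33 = 7.42 from the chores-and-supplies kitty, for a payoff of 32.42.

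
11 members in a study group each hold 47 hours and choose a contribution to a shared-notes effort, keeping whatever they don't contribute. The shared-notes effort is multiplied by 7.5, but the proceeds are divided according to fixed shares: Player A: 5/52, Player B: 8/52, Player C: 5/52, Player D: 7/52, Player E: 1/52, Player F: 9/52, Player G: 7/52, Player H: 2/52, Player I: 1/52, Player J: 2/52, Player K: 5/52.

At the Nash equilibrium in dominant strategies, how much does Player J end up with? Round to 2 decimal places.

101.23 hours

For player j, contributing a unit is worthwhile iff 7.5 × (j's share) ≥ 1, i.e. iff j's share is at least 0.1333.
The shares above 0.1333 belong to Player B, Player D, Player F and Player G, contributing 47 each; the remaining 7 contribute 0. Total contributed: 188.
Player J keeps 47 and receives 7.5 × 188 × 2/52 = 54.23 from the shared-notes effort, for a payoff of 101.23.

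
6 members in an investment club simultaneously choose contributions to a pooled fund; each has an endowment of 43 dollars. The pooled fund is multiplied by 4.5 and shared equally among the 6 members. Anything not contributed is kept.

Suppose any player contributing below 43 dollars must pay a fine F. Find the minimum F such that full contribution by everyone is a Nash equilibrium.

Given the others contribute fully, the best deviation is to contribute 0 (any partial contribution still incurs the fine and gives up units whose private return 0.7500 is below 1).
Deviating from 43 to 0 saves 43 dollars but forfeits the deviator's share of the drop in the pooled fund: 4.5/6 × 43 = 32.25.
So the deviation gain is 43 − 32.25 = 10.75, and the fine must be at least 10.75 dollars to wipe it out.

10.75 dollars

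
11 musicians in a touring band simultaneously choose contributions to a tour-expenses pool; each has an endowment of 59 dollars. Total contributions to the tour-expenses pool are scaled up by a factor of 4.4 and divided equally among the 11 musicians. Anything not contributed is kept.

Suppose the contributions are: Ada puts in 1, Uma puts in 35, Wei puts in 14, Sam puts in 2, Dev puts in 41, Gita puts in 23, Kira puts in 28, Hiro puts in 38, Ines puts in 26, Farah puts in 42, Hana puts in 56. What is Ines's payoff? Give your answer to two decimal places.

Total contributed: 1 + 35 + 14 + 2 + 41 + 23 + 28 + 38 + 26 + 42 + 56 = 306.
Each receives 4.4 × 306 / 11 = 122.40 from the tour-expenses pool.
Ines keeps 59 − 26 = 33, so Ines's payoff is 33 + 122.40 = 155.40.

155.40 dollars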